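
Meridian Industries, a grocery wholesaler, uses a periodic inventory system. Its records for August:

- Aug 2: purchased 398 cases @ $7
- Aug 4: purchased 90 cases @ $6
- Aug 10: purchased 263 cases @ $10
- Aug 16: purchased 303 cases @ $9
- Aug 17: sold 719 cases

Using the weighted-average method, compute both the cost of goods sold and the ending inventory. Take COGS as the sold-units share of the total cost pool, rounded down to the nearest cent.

Aug 17, sell 719: 719/1054 × $8,683.00 → $5,923.22
Ending inventory (cost pool remaining) = $2,759.78

COGS = $5,923.22; ending inventory = $2,759.78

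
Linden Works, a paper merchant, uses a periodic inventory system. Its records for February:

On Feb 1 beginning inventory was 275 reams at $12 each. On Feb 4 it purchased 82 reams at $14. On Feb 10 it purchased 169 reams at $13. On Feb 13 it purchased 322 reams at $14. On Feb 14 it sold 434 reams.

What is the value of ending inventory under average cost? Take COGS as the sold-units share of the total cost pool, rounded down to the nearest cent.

Ending inventory = $5,444.98

Feb 14, sell 434: 434/848 × $11,153.00 → $5,708.02
Ending inventory (cost pool remaining) = $5,444.98
Check: goods available $11,153.00 = COGS $5,708.02 + ending $5,444.98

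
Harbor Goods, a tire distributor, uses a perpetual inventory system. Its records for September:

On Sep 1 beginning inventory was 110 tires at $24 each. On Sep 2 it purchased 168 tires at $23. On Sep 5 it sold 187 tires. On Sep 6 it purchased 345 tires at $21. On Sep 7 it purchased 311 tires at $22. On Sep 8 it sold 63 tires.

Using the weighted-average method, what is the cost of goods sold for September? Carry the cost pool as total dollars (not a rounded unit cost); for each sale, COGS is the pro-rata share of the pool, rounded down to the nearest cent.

After Sep 1: 110 on hand, pool $2,640.00 (≈ $24.0000 each)
After Sep 2: 278 on hand, pool $6,504.00 (≈ $23.3957 each)
Sep 5, sell 187: 187/278 × $6,504.00 → $4,374.99
After Sep 6: 436 on hand, pool $9,374.01 (≈ $21.5000 each)
After Sep 7: 747 on hand, pool $16,216.01 (≈ $21.7082 each)
Sep 8, sell 63: 63/747 × $16,216.01 → $1,367.61
Total COGS = $4,374.99 + $1,367.61 = $5,742.60
Ending inventory (cost pool remaining) = $14,848.40

COGS = $5,742.60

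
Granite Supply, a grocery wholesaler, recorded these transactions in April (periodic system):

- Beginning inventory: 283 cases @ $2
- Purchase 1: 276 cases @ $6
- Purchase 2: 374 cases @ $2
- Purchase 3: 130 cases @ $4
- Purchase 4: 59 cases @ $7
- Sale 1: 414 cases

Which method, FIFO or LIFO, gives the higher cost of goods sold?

FIFO COGS: 283 @ $2 + 131 @ $6 = $1,352
LIFO COGS: 59 @ $7 + 130 @ $4 + 225 @ $2 = $1,383

LIFO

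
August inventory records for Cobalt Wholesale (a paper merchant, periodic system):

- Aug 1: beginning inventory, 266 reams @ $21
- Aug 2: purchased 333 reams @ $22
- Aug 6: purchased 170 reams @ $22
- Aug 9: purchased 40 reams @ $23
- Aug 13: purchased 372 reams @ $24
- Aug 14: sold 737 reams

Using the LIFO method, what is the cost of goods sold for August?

COGS = $16,998

Aug 14, 737 sold [LIFO — newest first]: 372 @ $24 + 40 @ $23 + 170 @ $22 + 155 @ $22 = $16,998
Ending inventory: 266 @ $21 + 178 @ $22 = $9,502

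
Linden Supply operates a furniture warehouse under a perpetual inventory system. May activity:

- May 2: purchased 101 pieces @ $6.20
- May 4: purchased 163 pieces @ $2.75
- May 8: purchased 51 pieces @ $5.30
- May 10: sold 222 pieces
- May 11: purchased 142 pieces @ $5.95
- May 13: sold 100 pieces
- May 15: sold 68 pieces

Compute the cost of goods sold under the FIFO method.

May 10, 222 sold [FIFO — oldest first]: 101 @ $6.20 + 121 @ $2.75 = $958.95
May 13, 100 sold [FIFO — oldest first]: 42 @ $2.75 + 51 @ $5.30 + 7 @ $5.95 = $427.45
May 15, 68 sold [FIFO — oldest first]: 68 @ $5.95 = $404.60
Total COGS = $958.95 + $427.45 + $404.60 = $1,791.00
Ending inventory: 67 @ $5.95 = $398.65
Check: goods available $2,189.65 = COGS $1,791.00 + ending $398.65

COGS = $1,791.00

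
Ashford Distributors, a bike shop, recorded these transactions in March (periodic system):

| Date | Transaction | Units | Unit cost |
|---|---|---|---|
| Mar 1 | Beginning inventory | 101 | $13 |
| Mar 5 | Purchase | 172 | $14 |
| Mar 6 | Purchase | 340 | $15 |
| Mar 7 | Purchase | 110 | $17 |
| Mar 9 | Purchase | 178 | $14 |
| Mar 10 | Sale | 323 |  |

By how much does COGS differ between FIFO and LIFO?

$416

FIFO COGS: 101 @ $13 + 172 @ $14 + 50 @ $15 = $4,471
LIFO COGS: 178 @ $14 + 110 @ $17 + 35 @ $15 = $4,887
Difference = |$4,471 − $4,887| = $416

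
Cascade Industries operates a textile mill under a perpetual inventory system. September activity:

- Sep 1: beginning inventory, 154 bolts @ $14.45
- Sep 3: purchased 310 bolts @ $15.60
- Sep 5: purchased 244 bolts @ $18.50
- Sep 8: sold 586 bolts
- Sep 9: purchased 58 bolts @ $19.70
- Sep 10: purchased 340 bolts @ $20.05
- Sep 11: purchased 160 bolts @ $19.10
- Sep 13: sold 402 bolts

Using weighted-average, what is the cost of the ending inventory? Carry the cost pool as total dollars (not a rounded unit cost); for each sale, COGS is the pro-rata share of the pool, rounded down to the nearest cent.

Ending inventory = $5,318.89

After Sep 1: 154 on hand, pool $2,225.30 (≈ $14.4500 each)
After Sep 3: 464 on hand, pool $7,061.30 (≈ $15.2183 each)
After Sep 5: 708 on hand, pool $11,575.30 (≈ $16.3493 each)
Sep 8, sell 586: 586/708 × $11,575.30 → $9,580.68
After Sep 9: 180 on hand, pool $3,137.22 (≈ $17.4290 each)
After Sep 10: 520 on hand, pool $9,954.22 (≈ $19.1427 each)
After Sep 11: 680 on hand, pool $13,010.22 (≈ $19.1327 each)
Sep 13, sell 402: 402/680 × $13,010.22 → $7,691.33
Total COGS = $9,580.68 + $7,691.33 = $17,272.01
Ending inventory (cost pool remaining) = $5,318.89
Check: goods available $22,590.90 = COGS $17,272.01 + ending $5,318.89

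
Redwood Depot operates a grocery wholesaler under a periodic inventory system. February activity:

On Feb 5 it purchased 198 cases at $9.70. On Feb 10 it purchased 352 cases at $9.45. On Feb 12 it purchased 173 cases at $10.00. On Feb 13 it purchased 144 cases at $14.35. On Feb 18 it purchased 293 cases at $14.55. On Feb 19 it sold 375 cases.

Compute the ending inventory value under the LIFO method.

Ending inventory = $7,866.70

Feb 19, 375 sold [LIFO — newest first]: 293 @ $14.55 + 82 @ $14.35 = $5,439.85
Ending inventory: 198 @ $9.70 + 352 @ $9.45 + 173 @ $10.00 + 62 @ $14.35 = $7,866.70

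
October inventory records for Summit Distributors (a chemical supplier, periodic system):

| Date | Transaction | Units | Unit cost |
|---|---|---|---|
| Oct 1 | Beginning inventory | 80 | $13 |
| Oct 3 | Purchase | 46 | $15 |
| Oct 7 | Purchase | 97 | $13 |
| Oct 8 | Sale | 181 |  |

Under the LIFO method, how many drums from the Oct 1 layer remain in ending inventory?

Oct 8, 181 sold [LIFO — newest first]: 97 @ $13 + 46 @ $15 + 38 @ $13 = $2,445
Ending inventory: 42 @ $13 = $546
Check: goods available $2,991 = COGS $2,445 + ending $546

42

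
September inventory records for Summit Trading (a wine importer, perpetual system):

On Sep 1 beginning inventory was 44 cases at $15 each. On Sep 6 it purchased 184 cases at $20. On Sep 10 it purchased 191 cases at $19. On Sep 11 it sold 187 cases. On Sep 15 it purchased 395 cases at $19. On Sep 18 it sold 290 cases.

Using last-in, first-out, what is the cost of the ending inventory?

Sep 11, 187 sold [LIFO — newest first]: 187 @ $19 = $3,553
Sep 18, 290 sold [LIFO — newest first]: 290 @ $19 = $5,510
Total COGS = $3,553 + $5,510 = $9,063
Ending inventory: 44 @ $15 + 184 @ $20 + 4 @ $19 + 105 @ $19 = $6,411

Ending inventory = $6,411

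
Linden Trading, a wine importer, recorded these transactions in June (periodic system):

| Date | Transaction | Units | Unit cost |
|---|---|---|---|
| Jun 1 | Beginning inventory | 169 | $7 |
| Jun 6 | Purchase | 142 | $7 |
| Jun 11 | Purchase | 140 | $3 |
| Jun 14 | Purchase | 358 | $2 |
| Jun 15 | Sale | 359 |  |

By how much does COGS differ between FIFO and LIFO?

FIFO COGS: 169 @ $7 + 142 @ $7 + 48 @ $3 = $2,321
LIFO COGS: 358 @ $2 + 1 @ $3 = $719
Difference = |$2,321 − $719| = $1,602

$1,602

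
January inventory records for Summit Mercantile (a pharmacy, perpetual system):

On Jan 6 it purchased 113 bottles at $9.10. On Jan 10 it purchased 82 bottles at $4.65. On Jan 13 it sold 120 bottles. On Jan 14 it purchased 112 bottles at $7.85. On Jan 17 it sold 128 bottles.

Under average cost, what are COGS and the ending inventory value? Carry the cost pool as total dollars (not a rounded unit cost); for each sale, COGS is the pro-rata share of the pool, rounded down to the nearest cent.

After Jan 6: 113 on hand, pool $1,028.30 (≈ $9.1000 each)
After Jan 10: 195 on hand, pool $1,409.60 (≈ $7.2287 each)
Jan 13, sell 120: 120/195 × $1,409.60 → $867.44
After Jan 14: 187 on hand, pool $1,421.36 (≈ $7.6009 each)
Jan 17, sell 128: 128/187 × $1,421.36 → $972.90
Total COGS = $867.44 + $972.90 = $1,840.34
Ending inventory (cost pool remaining) = $448.46
Check: goods available $2,288.80 = COGS $1,840.34 + ending $448.46

COGS = $1,840.34; ending inventory = $448.46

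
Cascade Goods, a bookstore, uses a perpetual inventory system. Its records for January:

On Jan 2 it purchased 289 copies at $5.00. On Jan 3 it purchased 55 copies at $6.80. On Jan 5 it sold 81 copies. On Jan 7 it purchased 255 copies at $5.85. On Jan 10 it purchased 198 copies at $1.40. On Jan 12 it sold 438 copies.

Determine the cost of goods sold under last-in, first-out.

Jan 5, 81 sold [LIFO — newest first]: 55 @ $6.80 + 26 @ $5.00 = $504.00
Jan 12, 438 sold [LIFO — newest first]: 198 @ $1.40 + 240 @ $5.85 = $1,681.20
Total COGS = $504.00 + $1,681.20 = $2,185.20
Ending inventory: 263 @ $5.00 + 15 @ $5.85 = $1,402.75

COGS = $2,185.20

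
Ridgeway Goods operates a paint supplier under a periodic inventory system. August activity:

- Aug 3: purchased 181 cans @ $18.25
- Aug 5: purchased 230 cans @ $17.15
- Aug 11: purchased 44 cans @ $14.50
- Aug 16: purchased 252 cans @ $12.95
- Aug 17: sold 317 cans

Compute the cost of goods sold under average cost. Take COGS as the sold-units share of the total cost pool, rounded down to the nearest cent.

COGS = $4,998.98

Aug 17, sell 317: 317/707 × $11,149.15 → $4,998.98
Ending inventory (cost pool remaining) = $6,150.17
Check: goods available $11,149.15 = COGS $4,998.98 + ending $6,150.17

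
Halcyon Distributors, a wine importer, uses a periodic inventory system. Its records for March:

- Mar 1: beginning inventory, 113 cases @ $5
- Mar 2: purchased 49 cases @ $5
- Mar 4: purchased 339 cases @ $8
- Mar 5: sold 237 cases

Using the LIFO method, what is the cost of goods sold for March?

Mar 5, 237 sold [LIFO — newest first]: 237 @ $8 = $1,896
Ending inventory: 113 @ $5 + 49 @ $5 + 102 @ $8 = $1,626
Check: goods available $3,522 = COGS $1,896 + ending $1,626

COGS = $1,896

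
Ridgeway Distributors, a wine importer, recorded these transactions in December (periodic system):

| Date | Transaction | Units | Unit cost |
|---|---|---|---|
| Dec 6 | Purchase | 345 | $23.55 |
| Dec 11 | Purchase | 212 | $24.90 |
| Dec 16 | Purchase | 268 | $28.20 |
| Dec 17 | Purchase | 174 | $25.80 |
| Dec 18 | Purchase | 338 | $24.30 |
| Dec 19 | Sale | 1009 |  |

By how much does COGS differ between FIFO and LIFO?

$246.00

FIFO COGS: 345 @ $23.55 + 212 @ $24.90 + 268 @ $28.20 + 174 @ $25.80 + 10 @ $24.30 = $25,693.35
LIFO COGS: 338 @ $24.30 + 174 @ $25.80 + 268 @ $28.20 + 212 @ $24.90 + 17 @ $23.55 = $25,939.35
Difference = |$25,693.35 − $25,939.35| = $246.00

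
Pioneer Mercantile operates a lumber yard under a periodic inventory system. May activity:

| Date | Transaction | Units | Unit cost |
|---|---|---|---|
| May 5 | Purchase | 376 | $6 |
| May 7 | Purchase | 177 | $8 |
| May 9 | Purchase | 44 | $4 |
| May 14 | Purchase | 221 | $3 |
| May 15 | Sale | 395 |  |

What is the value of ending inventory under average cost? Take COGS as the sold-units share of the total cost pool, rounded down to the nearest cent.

Ending inventory = $2,332.71

May 15, sell 395: 395/818 × $4,511.00 → $2,178.29
Ending inventory (cost pool remaining) = $2,332.71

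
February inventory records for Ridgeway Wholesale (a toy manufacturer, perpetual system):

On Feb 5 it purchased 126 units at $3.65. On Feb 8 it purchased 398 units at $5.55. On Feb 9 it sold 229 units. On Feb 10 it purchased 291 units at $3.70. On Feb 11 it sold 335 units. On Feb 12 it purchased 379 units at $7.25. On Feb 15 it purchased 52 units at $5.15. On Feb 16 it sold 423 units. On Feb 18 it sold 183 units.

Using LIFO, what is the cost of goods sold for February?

Feb 9, 229 sold [LIFO — newest first]: 229 @ $5.55 = $1,270.95
Feb 11, 335 sold [LIFO — newest first]: 291 @ $3.70 + 44 @ $5.55 = $1,320.90
Feb 16, 423 sold [LIFO — newest first]: 52 @ $5.15 + 371 @ $7.25 = $2,957.55
Feb 18, 183 sold [LIFO — newest first]: 8 @ $7.25 + 125 @ $5.55 + 50 @ $3.65 = $934.25
Total COGS = $1,270.95 + $1,320.90 + $2,957.55 + $934.25 = $6,483.65
Ending inventory: 76 @ $3.65 = $277.40

COGS = $6,483.65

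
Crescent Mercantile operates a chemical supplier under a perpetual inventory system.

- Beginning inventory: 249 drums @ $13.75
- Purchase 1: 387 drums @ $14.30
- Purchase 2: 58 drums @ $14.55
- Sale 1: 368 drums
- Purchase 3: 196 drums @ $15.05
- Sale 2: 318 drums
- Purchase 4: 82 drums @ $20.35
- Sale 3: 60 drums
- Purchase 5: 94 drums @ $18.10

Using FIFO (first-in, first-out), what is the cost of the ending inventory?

Ending inventory = $5,537.30

Sale 1 (368) [FIFO — oldest first]: 249 @ $13.75 + 119 @ $14.30 = $5,125.45
Sale 2 (318) [FIFO — oldest first]: 268 @ $14.30 + 50 @ $14.55 = $4,559.90
Sale 3 (60) [FIFO — oldest first]: 8 @ $14.55 + 52 @ $15.05 = $899.00
Total COGS = $5,125.45 + $4,559.90 + $899.00 = $10,584.35
Ending inventory: 144 @ $15.05 + 82 @ $20.35 + 94 @ $18.10 = $5,537.30
Check: goods available $16,121.65 = COGS $10,584.35 + ending $5,537.30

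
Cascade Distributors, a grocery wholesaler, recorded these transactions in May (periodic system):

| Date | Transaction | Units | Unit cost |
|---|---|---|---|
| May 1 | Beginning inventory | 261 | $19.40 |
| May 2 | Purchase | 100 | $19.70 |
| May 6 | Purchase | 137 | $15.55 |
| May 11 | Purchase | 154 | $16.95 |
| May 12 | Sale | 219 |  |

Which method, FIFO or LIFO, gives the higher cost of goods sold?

FIFO

FIFO COGS: 219 @ $19.40 = $4,248.60
LIFO COGS: 154 @ $16.95 + 65 @ $15.55 = $3,621.05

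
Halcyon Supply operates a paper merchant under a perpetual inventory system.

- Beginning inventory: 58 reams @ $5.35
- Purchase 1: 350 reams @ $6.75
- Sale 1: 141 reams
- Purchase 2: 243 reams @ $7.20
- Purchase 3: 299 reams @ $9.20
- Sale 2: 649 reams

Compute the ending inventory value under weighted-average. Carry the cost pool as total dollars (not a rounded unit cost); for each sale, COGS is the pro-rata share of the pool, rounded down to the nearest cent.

Ending inventory = $1,236.00

After Beginning: 58 on hand, pool $310.30 (≈ $5.3500 each)
After Purchase 1: 408 on hand, pool $2,672.80 (≈ $6.5510 each)
Sale 1, sell 141: 141/408 × $2,672.80 → $923.68
After Purchase 2: 510 on hand, pool $3,498.72 (≈ $6.8602 each)
After Purchase 3: 809 on hand, pool $6,249.52 (≈ $7.7250 each)
Sale 2, sell 649: 649/809 × $6,249.52 → $5,013.52
Total COGS = $923.68 + $5,013.52 = $5,937.20
Ending inventory (cost pool remaining) = $1,236.00
Check: goods available $7,173.20 = COGS $5,937.20 + ending $1,236.00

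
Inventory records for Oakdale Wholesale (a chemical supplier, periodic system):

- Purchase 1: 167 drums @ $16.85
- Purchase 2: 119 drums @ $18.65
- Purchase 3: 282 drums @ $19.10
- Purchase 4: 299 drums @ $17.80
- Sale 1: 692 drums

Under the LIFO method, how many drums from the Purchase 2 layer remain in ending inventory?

8

Sale 1 (692) [LIFO — newest first]: 299 @ $17.80 + 282 @ $19.10 + 111 @ $18.65 = $12,778.55
Ending inventory: 167 @ $16.85 + 8 @ $18.65 = $2,963.15
Check: goods available $15,741.70 = COGS $12,778.55 + ending $2,963.15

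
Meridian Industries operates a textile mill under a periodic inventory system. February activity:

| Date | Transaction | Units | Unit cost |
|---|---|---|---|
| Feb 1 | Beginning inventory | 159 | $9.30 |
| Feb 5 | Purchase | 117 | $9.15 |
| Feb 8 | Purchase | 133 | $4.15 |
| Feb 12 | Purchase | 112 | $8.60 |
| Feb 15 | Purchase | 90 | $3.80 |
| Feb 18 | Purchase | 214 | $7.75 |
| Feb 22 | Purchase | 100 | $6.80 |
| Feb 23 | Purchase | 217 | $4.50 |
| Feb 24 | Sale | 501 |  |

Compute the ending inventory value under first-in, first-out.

Ending inventory = $3,829.00

Feb 24, 501 sold [FIFO — oldest first]: 159 @ $9.30 + 117 @ $9.15 + 133 @ $4.15 + 92 @ $8.60 = $3,892.40
Ending inventory: 20 @ $8.60 + 90 @ $3.80 + 214 @ $7.75 + 100 @ $6.80 + 217 @ $4.50 = $3,829.00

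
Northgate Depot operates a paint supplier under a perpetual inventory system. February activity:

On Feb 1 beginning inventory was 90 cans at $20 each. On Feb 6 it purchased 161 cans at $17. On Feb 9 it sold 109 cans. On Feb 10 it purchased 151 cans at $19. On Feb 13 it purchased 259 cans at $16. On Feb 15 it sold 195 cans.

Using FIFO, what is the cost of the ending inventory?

Ending inventory = $6,006

Feb 9, 109 sold [FIFO — oldest first]: 90 @ $20 + 19 @ $17 = $2,123
Feb 15, 195 sold [FIFO — oldest first]: 142 @ $17 + 53 @ $19 = $3,421
Total COGS = $2,123 + $3,421 = $5,544
Ending inventory: 98 @ $19 + 259 @ $16 = $6,006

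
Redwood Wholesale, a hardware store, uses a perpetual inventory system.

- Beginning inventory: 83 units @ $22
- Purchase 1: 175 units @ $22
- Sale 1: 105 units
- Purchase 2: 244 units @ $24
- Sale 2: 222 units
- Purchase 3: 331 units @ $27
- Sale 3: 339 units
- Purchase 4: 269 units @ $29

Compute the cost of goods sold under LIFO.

COGS = $16,767

Sale 1 (105) [LIFO — newest first]: 105 @ $22 = $2,310
Sale 2 (222) [LIFO — newest first]: 222 @ $24 = $5,328
Sale 3 (339) [LIFO — newest first]: 331 @ $27 + 8 @ $24 = $9,129
Total COGS = $2,310 + $5,328 + $9,129 = $16,767
Ending inventory: 83 @ $22 + 70 @ $22 + 14 @ $24 + 269 @ $29 = $11,503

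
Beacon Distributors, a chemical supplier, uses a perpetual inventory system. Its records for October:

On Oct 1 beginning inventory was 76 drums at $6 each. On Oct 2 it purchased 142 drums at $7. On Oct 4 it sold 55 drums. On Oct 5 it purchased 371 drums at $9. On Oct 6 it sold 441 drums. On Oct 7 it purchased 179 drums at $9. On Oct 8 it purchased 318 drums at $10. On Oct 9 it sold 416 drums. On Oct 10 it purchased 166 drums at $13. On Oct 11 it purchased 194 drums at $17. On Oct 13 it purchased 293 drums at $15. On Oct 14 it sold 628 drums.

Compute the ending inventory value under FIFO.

Oct 4, 55 sold [FIFO — oldest first]: 55 @ $6 = $330
Oct 6, 441 sold [FIFO — oldest first]: 21 @ $6 + 142 @ $7 + 278 @ $9 = $3,622
Oct 9, 416 sold [FIFO — oldest first]: 93 @ $9 + 179 @ $9 + 144 @ $10 = $3,888
Oct 14, 628 sold [FIFO — oldest first]: 174 @ $10 + 166 @ $13 + 194 @ $17 + 94 @ $15 = $8,606
Total COGS = $330 + $3,622 + $3,888 + $8,606 = $16,446
Ending inventory: 199 @ $15 = $2,985
Check: goods available $19,431 = COGS $16,446 + ending $2,985

Ending inventory = $2,985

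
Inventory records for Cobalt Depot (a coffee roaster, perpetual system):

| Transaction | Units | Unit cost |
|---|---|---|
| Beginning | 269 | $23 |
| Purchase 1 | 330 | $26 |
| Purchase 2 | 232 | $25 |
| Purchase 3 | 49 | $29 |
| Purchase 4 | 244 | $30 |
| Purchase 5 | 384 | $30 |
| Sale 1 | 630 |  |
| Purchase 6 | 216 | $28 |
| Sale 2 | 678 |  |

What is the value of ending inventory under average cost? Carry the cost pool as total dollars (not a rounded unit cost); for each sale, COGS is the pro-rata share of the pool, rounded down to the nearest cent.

After Beginning: 269 on hand, pool $6,187.00 (≈ $23.0000 each)
After Purchase 1: 599 on hand, pool $14,767.00 (≈ $24.6528 each)
After Purchase 2: 831 on hand, pool $20,567.00 (≈ $24.7497 each)
After Purchase 3: 880 on hand, pool $21,988.00 (≈ $24.9864 each)
After Purchase 4: 1124 on hand, pool $29,308.00 (≈ $26.0747 each)
After Purchase 5: 1508 on hand, pool $40,828.00 (≈ $27.0743 each)
Sale 1, sell 630: 630/1508 × $40,828.00 → $17,056.79
After Purchase 6: 1094 on hand, pool $29,819.21 (≈ $27.2570 each)
Sale 2, sell 678: 678/1094 × $29,819.21 → $18,480.27
Total COGS = $17,056.79 + $18,480.27 = $35,537.06
Ending inventory (cost pool remaining) = $11,338.94

Ending inventory = $11,338.94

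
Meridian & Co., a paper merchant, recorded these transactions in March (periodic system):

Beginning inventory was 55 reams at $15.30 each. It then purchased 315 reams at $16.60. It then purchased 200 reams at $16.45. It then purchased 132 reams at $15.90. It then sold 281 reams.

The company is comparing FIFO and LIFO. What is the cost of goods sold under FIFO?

FIFO COGS: 55 @ $15.30 + 226 @ $16.60 = $4,593.10
LIFO COGS: 132 @ $15.90 + 149 @ $16.45 = $4,549.85

COGS = $4,593.10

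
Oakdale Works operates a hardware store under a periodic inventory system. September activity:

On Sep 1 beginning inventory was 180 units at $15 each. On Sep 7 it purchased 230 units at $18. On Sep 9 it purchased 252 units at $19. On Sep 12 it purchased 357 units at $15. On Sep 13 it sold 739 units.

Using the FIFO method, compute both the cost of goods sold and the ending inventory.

COGS = $12,783; ending inventory = $4,200

Sep 13, 739 sold [FIFO — oldest first]: 180 @ $15 + 230 @ $18 + 252 @ $19 + 77 @ $15 = $12,783
Ending inventory: 280 @ $15 = $4,200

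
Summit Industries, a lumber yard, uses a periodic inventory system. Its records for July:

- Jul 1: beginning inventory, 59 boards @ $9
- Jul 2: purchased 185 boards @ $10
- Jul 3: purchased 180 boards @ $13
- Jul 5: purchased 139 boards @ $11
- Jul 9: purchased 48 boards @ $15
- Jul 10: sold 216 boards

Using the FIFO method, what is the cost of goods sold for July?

Jul 10, 216 sold [FIFO — oldest first]: 59 @ $9 + 157 @ $10 = $2,101
Ending inventory: 28 @ $10 + 180 @ $13 + 139 @ $11 + 48 @ $15 = $4,869
Check: goods available $6,970 = COGS $2,101 + ending $4,869

COGS = $2,101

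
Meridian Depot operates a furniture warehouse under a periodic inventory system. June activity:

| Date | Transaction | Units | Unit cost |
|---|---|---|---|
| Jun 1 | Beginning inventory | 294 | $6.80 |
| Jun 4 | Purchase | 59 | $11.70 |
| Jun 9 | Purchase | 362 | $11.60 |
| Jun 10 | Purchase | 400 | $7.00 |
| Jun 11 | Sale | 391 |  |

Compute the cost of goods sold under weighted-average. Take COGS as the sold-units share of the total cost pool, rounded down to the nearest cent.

COGS = $3,397.56

Jun 11, sell 391: 391/1115 × $9,688.70 → $3,397.56
Ending inventory (cost pool remaining) = $6,291.14
Check: goods available $9,688.70 = COGS $3,397.56 + ending $6,291.14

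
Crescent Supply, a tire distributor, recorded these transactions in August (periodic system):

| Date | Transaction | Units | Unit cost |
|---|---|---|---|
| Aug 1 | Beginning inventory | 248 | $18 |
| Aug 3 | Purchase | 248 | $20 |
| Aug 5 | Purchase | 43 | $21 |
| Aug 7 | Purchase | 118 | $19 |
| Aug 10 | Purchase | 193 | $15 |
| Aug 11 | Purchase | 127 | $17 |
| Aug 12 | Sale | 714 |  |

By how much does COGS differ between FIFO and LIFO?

$565

FIFO COGS: 248 @ $18 + 248 @ $20 + 43 @ $21 + 118 @ $19 + 57 @ $15 = $13,424
LIFO COGS: 127 @ $17 + 193 @ $15 + 118 @ $19 + 43 @ $21 + 233 @ $20 = $12,859
Difference = |$13,424 − $12,859| = $565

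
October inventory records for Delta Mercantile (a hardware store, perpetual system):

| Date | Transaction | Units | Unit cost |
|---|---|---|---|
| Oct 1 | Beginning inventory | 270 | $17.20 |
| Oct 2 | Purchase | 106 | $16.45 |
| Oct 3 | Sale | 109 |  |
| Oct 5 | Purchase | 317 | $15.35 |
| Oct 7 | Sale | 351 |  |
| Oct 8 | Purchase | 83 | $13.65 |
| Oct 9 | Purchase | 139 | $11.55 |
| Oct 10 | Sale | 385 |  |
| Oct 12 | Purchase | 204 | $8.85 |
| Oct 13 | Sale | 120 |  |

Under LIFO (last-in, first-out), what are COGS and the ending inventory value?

COGS = $13,850.05; ending inventory = $1,947.40

Oct 3, 109 sold [LIFO — newest first]: 106 @ $16.45 + 3 @ $17.20 = $1,795.30
Oct 7, 351 sold [LIFO — newest first]: 317 @ $15.35 + 34 @ $17.20 = $5,450.75
Oct 10, 385 sold [LIFO — newest first]: 139 @ $11.55 + 83 @ $13.65 + 163 @ $17.20 = $5,542.00
Oct 13, 120 sold [LIFO — newest first]: 120 @ $8.85 = $1,062.00
Total COGS = $1,795.30 + $5,450.75 + $5,542.00 + $1,062.00 = $13,850.05
Ending inventory: 70 @ $17.20 + 84 @ $8.85 = $1,947.40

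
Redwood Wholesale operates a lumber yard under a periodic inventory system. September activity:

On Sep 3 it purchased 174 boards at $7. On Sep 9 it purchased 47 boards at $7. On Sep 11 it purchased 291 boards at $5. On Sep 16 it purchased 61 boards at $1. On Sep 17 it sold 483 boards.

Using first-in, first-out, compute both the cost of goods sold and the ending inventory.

COGS = $2,857; ending inventory = $206

Sep 17, 483 sold [FIFO — oldest first]: 174 @ $7 + 47 @ $7 + 262 @ $5 = $2,857
Ending inventory: 29 @ $5 + 61 @ $1 = $206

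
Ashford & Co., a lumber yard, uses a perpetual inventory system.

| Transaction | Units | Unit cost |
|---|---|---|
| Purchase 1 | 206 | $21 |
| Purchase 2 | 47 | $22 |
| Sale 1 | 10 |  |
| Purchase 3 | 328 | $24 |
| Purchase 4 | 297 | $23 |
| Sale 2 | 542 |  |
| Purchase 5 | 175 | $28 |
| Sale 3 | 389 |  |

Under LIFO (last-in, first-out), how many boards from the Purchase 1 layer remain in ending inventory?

112

Sale 1 (10) [LIFO — newest first]: 10 @ $22 = $220
Sale 2 (542) [LIFO — newest first]: 297 @ $23 + 245 @ $24 = $12,711
Sale 3 (389) [LIFO — newest first]: 175 @ $28 + 83 @ $24 + 37 @ $22 + 94 @ $21 = $9,680
Total COGS = $220 + $12,711 + $9,680 = $22,611
Ending inventory: 112 @ $21 = $2,352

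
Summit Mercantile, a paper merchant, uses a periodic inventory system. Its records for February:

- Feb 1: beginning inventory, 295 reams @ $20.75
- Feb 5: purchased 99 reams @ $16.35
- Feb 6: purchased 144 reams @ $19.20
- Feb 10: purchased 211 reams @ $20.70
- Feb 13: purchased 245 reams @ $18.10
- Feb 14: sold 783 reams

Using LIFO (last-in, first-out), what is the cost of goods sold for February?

Feb 14, 783 sold [LIFO — newest first]: 245 @ $18.10 + 211 @ $20.70 + 144 @ $19.20 + 99 @ $16.35 + 84 @ $20.75 = $14,928.65
Ending inventory: 211 @ $20.75 = $4,378.25
Check: goods available $19,306.90 = COGS $14,928.65 + ending $4,378.25

COGS = $14,928.65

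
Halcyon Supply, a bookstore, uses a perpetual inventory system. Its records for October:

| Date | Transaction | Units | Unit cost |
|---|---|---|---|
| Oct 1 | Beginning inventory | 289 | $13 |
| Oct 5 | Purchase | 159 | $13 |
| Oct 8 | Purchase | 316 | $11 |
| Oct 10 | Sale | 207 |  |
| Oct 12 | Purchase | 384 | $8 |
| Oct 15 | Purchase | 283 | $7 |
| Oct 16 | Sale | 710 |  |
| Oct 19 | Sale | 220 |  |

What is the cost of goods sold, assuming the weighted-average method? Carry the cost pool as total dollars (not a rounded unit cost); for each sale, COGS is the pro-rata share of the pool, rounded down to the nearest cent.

After Oct 1: 289 on hand, pool $3,757.00 (≈ $13.0000 each)
After Oct 5: 448 on hand, pool $5,824.00 (≈ $13.0000 each)
After Oct 8: 764 on hand, pool $9,300.00 (≈ $12.1728 each)
Oct 10, sell 207: 207/764 × $9,300.00 → $2,519.76
After Oct 12: 941 on hand, pool $9,852.24 (≈ $10.4700 each)
After Oct 15: 1224 on hand, pool $11,833.24 (≈ $9.6677 each)
Oct 16, sell 710: 710/1224 × $11,833.24 → $6,864.05
Oct 19, sell 220: 220/514 × $4,969.19 → $2,126.89
Total COGS = $2,519.76 + $6,864.05 + $2,126.89 = $11,510.70
Ending inventory (cost pool remaining) = $2,842.30
Check: goods available $14,353.00 = COGS $11,510.70 + ending $2,842.30

COGS = $11,510.70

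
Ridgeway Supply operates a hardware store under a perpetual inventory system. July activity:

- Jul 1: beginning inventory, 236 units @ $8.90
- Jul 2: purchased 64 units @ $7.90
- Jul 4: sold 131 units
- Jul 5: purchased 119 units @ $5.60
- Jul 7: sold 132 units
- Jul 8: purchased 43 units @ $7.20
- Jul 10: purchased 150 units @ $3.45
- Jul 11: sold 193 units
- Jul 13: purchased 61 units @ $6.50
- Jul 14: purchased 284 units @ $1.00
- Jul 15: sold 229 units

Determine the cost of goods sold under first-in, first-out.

COGS = $4,508.00

Jul 4, 131 sold [FIFO — oldest first]: 131 @ $8.90 = $1,165.90
Jul 7, 132 sold [FIFO — oldest first]: 105 @ $8.90 + 27 @ $7.90 = $1,147.80
Jul 11, 193 sold [FIFO — oldest first]: 37 @ $7.90 + 119 @ $5.60 + 37 @ $7.20 = $1,225.10
Jul 15, 229 sold [FIFO — oldest first]: 6 @ $7.20 + 150 @ $3.45 + 61 @ $6.50 + 12 @ $1.00 = $969.20
Total COGS = $1,165.90 + $1,147.80 + $1,225.10 + $969.20 = $4,508.00
Ending inventory: 272 @ $1.00 = $272.00
Check: goods available $4,780.00 = COGS $4,508.00 + ending $272.00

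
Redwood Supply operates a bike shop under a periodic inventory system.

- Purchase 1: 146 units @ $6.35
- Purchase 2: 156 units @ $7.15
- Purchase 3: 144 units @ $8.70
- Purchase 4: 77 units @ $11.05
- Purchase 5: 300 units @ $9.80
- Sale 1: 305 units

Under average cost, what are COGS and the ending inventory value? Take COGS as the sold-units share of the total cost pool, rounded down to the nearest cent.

COGS = $2,626.09; ending inventory = $4,460.06

Sale 1, sell 305: 305/823 × $7,086.15 → $2,626.09
Ending inventory (cost pool remaining) = $4,460.06
Check: goods available $7,086.15 = COGS $2,626.09 + ending $4,460.06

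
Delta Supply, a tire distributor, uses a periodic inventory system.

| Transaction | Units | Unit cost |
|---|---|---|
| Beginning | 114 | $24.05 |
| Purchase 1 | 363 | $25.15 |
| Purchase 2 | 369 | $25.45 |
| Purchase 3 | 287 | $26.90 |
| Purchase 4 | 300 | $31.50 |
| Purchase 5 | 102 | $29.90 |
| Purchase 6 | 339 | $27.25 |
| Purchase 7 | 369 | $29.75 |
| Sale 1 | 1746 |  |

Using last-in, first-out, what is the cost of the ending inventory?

Sale 1 (1746) [LIFO — newest first]: 369 @ $29.75 + 339 @ $27.25 + 102 @ $29.90 + 300 @ $31.50 + 287 @ $26.90 + 349 @ $25.45 = $49,317.65
Ending inventory: 114 @ $24.05 + 363 @ $25.15 + 20 @ $25.45 = $12,380.15
Check: goods available $61,697.80 = COGS $49,317.65 + ending $12,380.15

Ending inventory = $12,380.15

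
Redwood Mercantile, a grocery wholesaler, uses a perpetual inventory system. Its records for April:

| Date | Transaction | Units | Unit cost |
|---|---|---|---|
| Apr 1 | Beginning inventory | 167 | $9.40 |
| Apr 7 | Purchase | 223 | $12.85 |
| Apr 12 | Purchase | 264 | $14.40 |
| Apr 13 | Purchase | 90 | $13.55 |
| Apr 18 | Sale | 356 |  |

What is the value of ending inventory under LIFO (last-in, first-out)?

Ending inventory = $4,409.65

Apr 18, 356 sold [LIFO — newest first]: 90 @ $13.55 + 264 @ $14.40 + 2 @ $12.85 = $5,046.80
Ending inventory: 167 @ $9.40 + 221 @ $12.85 = $4,409.65
Check: goods available $9,456.45 = COGS $5,046.80 + ending $4,409.65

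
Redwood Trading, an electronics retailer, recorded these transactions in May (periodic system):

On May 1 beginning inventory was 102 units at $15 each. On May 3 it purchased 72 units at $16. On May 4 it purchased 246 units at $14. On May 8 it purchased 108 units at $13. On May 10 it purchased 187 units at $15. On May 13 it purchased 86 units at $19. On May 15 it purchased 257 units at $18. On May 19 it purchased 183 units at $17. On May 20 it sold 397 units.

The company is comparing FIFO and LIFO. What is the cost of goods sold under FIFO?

FIFO COGS: 102 @ $15 + 72 @ $16 + 223 @ $14 = $5,804
LIFO COGS: 183 @ $17 + 214 @ $18 = $6,963

COGS = $5,804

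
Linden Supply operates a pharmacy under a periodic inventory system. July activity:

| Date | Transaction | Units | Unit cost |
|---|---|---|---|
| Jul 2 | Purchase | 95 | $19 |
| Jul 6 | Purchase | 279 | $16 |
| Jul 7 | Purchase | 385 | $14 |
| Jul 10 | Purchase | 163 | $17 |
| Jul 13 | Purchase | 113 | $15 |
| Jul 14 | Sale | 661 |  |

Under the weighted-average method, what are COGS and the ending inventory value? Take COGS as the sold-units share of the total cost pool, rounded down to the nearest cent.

Jul 14, sell 661: 661/1035 × $16,125.00 → $10,298.18
Ending inventory (cost pool remaining) = $5,826.82
Check: goods available $16,125.00 = COGS $10,298.18 + ending $5,826.82

COGS = $10,298.18; ending inventory = $5,826.82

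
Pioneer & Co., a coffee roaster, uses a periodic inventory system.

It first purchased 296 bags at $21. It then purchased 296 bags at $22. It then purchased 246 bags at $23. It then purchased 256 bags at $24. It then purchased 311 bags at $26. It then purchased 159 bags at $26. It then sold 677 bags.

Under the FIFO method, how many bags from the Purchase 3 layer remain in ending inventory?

Sale 1 (677) [FIFO — oldest first]: 296 @ $21 + 296 @ $22 + 85 @ $23 = $14,683
Ending inventory: 161 @ $23 + 256 @ $24 + 311 @ $26 + 159 @ $26 = $22,067
Check: goods available $36,750 = COGS $14,683 + ending $22,067

161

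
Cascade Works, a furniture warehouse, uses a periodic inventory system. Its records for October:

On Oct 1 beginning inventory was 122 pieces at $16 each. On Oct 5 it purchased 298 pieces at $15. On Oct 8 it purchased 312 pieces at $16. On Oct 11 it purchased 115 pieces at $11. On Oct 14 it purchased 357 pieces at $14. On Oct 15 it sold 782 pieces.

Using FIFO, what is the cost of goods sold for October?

COGS = $11,964

Oct 15, 782 sold [FIFO — oldest first]: 122 @ $16 + 298 @ $15 + 312 @ $16 + 50 @ $11 = $11,964
Ending inventory: 65 @ $11 + 357 @ $14 = $5,713
Check: goods available $17,677 = COGS $11,964 + ending $5,713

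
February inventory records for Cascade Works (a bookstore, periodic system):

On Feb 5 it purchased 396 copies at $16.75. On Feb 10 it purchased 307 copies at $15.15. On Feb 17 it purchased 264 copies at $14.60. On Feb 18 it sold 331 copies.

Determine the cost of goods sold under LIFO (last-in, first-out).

Feb 18, 331 sold [LIFO — newest first]: 264 @ $14.60 + 67 @ $15.15 = $4,869.45
Ending inventory: 396 @ $16.75 + 240 @ $15.15 = $10,269.00

COGS = $4,869.45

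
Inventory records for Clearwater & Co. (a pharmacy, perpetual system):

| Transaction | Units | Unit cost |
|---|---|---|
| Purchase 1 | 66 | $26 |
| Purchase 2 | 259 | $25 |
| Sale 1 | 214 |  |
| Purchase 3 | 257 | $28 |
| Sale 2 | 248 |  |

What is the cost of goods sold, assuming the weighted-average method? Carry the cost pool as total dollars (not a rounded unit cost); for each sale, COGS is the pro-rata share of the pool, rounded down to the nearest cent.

COGS = $12,128.23

After Purchase 1: 66 on hand, pool $1,716.00 (≈ $26.0000 each)
After Purchase 2: 325 on hand, pool $8,191.00 (≈ $25.2031 each)
Sale 1, sell 214: 214/325 × $8,191.00 → $5,393.45
After Purchase 3: 368 on hand, pool $9,993.55 (≈ $27.1564 each)
Sale 2, sell 248: 248/368 × $9,993.55 → $6,734.78
Total COGS = $5,393.45 + $6,734.78 = $12,128.23
Ending inventory (cost pool remaining) = $3,258.77
Check: goods available $15,387.00 = COGS $12,128.23 + ending $3,258.77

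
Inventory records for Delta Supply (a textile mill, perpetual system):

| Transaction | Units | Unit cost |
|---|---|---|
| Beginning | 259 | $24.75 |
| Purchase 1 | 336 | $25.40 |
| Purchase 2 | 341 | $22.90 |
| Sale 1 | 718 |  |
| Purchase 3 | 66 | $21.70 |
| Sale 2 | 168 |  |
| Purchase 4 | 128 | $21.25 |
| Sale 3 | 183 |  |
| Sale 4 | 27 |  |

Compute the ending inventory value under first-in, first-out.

Sale 1 (718) [FIFO — oldest first]: 259 @ $24.75 + 336 @ $25.40 + 123 @ $22.90 = $17,761.35
Sale 2 (168) [FIFO — oldest first]: 168 @ $22.90 = $3,847.20
Sale 3 (183) [FIFO — oldest first]: 50 @ $22.90 + 66 @ $21.70 + 67 @ $21.25 = $4,000.95
Sale 4 (27) [FIFO — oldest first]: 27 @ $21.25 = $573.75
Total COGS = $17,761.35 + $3,847.20 + $4,000.95 + $573.75 = $26,183.25
Ending inventory: 34 @ $21.25 = $722.50
Check: goods available $26,905.75 = COGS $26,183.25 + ending $722.50

Ending inventory = $722.50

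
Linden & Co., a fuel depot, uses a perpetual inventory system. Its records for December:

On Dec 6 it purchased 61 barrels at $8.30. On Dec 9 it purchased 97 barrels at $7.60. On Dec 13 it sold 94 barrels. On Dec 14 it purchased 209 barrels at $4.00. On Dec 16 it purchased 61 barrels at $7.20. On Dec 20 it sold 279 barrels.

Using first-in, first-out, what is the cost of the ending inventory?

Ending inventory = $396.00

Dec 13, 94 sold [FIFO — oldest first]: 61 @ $8.30 + 33 @ $7.60 = $757.10
Dec 20, 279 sold [FIFO — oldest first]: 64 @ $7.60 + 209 @ $4.00 + 6 @ $7.20 = $1,365.60
Total COGS = $757.10 + $1,365.60 = $2,122.70
Ending inventory: 55 @ $7.20 = $396.00
Check: goods available $2,518.70 = COGS $2,122.70 + ending $396.00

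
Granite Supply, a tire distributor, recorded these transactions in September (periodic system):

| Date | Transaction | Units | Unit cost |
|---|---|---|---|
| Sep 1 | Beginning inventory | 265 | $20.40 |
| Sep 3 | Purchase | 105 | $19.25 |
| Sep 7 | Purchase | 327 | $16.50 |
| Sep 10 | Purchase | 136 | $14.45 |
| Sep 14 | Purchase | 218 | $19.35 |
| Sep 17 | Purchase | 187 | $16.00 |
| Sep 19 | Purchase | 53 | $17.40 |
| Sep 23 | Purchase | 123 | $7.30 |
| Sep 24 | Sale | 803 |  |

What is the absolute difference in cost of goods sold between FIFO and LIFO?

FIFO COGS: 265 @ $20.40 + 105 @ $19.25 + 327 @ $16.50 + 106 @ $14.45 = $14,354.45
LIFO COGS: 123 @ $7.30 + 53 @ $17.40 + 187 @ $16.00 + 218 @ $19.35 + 136 @ $14.45 + 86 @ $16.50 = $12,414.60
Difference = |$14,354.45 − $12,414.60| = $1,939.85

$1,939.85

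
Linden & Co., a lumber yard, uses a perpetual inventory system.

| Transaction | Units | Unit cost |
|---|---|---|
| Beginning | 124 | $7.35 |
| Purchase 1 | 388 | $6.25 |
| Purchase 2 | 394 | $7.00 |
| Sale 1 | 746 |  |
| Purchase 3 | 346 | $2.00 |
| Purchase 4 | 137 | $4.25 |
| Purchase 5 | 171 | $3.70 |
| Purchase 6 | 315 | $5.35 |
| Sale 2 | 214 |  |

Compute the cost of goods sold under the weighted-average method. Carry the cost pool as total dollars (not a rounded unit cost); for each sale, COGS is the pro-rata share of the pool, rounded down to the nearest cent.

After Beginning: 124 on hand, pool $911.40 (≈ $7.3500 each)
After Purchase 1: 512 on hand, pool $3,336.40 (≈ $6.5164 each)
After Purchase 2: 906 on hand, pool $6,094.40 (≈ $6.7267 each)
Sale 1, sell 746: 746/906 × $6,094.40 → $5,018.12
After Purchase 3: 506 on hand, pool $1,768.28 (≈ $3.4946 each)
After Purchase 4: 643 on hand, pool $2,350.53 (≈ $3.6556 each)
After Purchase 5: 814 on hand, pool $2,983.23 (≈ $3.6649 each)
After Purchase 6: 1129 on hand, pool $4,668.48 (≈ $4.1351 each)
Sale 2, sell 214: 214/1129 × $4,668.48 → $884.90
Total COGS = $5,018.12 + $884.90 = $5,903.02
Ending inventory (cost pool remaining) = $3,783.58
Check: goods available $9,686.60 = COGS $5,903.02 + ending $3,783.58

COGS = $5,903.02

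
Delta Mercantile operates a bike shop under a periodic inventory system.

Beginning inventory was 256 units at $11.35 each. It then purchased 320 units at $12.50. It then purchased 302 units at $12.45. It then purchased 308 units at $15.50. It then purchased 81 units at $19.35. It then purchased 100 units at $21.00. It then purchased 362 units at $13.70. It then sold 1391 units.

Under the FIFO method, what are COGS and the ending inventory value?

Sale 1 (1391) [FIFO — oldest first]: 256 @ $11.35 + 320 @ $12.50 + 302 @ $12.45 + 308 @ $15.50 + 81 @ $19.35 + 100 @ $21.00 + 24 @ $13.70 = $19,435.65
Ending inventory: 338 @ $13.70 = $4,630.60
Check: goods available $24,066.25 = COGS $19,435.65 + ending $4,630.60

COGS = $19,435.65; ending inventory = $4,630.60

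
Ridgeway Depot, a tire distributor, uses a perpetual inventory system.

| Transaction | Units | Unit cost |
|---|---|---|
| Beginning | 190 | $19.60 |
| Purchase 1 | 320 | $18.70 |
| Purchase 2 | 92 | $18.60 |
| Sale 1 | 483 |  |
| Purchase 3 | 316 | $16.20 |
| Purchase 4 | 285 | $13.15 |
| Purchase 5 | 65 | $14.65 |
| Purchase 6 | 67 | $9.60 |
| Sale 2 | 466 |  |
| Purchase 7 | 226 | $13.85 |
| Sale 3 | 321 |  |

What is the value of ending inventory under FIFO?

Sale 1 (483) [FIFO — oldest first]: 190 @ $19.60 + 293 @ $18.70 = $9,203.10
Sale 2 (466) [FIFO — oldest first]: 27 @ $18.70 + 92 @ $18.60 + 316 @ $16.20 + 31 @ $13.15 = $7,742.95
Sale 3 (321) [FIFO — oldest first]: 254 @ $13.15 + 65 @ $14.65 + 2 @ $9.60 = $4,311.55
Total COGS = $9,203.10 + $7,742.95 + $4,311.55 = $21,257.60
Ending inventory: 65 @ $9.60 + 226 @ $13.85 = $3,754.10
Check: goods available $25,011.70 = COGS $21,257.60 + ending $3,754.10

Ending inventory = $3,754.10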